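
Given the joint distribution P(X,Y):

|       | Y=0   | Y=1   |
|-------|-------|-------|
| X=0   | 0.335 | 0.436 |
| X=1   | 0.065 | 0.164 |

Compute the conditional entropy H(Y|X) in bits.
0.9585 bits

H(Y|X) = H(X,Y) - H(X)

H(X,Y) = -Σ_{x,y} P(x,y) log₂ P(x,y). Per-cell terms -P(x,y)·log₂P(x,y):
  X=0: 0.52855, 0.52215
  X=1: 0.25632, 0.42775
Sum of the 4 terms: H(X,Y) = 1.7348 bits

Marginal of X (row sums):
  P(X=0) = 0.335 + 0.436 = 0.771
  P(X=1) = 0.065 + 0.164 = 0.229
H(X) = -[0.771·log₂(0.771) + 0.229·log₂(0.229)]
  = 0.28928 + 0.48699 = 0.7763 bits

H(Y|X) = H(X,Y) - H(X) = 1.7348 - 0.7763 = 0.9585 bits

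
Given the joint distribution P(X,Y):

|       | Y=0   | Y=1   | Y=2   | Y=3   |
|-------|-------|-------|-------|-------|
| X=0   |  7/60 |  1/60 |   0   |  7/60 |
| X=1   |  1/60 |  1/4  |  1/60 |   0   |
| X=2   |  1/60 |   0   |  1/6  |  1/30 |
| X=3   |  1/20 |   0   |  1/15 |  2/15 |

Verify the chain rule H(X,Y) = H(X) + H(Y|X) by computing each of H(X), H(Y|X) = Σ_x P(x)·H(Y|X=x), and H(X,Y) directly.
H(X) = 1.9936 bits, H(Y|X) = 1.0820 bits, H(X,Y) = 3.0755 bits

Marginal of X (row sums):
  P(X=0) = 7/60 + 1/60 + 0 + 7/60 = 1/4
  P(X=1) = 1/60 + 1/4 + 1/60 + 0 = 17/60
  P(X=2) = 1/60 + 0 + 1/6 + 1/30 = 13/60
  P(X=3) = 1/20 + 0 + 1/15 + 2/15 = 1/4
H(X) = -[(1/4)·log₂(1/4) + (17/60)·log₂(17/60) + (13/60)·log₂(13/60) + (1/4)·log₂(1/4)]
  = 0.500000 + 0.515505 + 0.478064 + 0.500000 = 1.9936 bits

H(Y|X) = Σ_x P(x)·H(Y|X=x):
  X=0: P(X=0) = 1/4, P(Y|X=0) = (7/15, 1/15, 0, 7/15) → H(Y|X=0) = 1.286693
  X=1: P(X=1) = 17/60, P(Y|X=1) = (1/17, 15/17, 1/17, 0) → H(Y|X=1) = 0.640206
  X=2: P(X=2) = 13/60, P(Y|X=2) = (1/13, 0, 10/13, 2/13) → H(Y|X=2) = 0.991264
  X=3: P(X=3) = 1/4, P(Y|X=3) = (1/5, 0, 4/15, 8/15) → H(Y|X=3) = 1.456565
H(Y|X) = (1/4)·1.286693 + (17/60)·0.640206 + (13/60)·0.991264 + (1/4)·1.456565 = 1.0820 bits

H(X,Y) = -Σ_{x,y} P(x,y) log₂ P(x,y). Per-cell terms -P(x,y)·log₂P(x,y):
  X=0: 0.361612, 0.098448, 0.000000, 0.361612
  X=1: 0.098448, 0.500000, 0.098448, 0.000000
  X=2: 0.098448, 0.000000, 0.430827, 0.163563
  X=3: 0.216096, 0.000000, 0.260459, 0.387585
  (cells with P = 0 contribute 0)
Sum of the 16 terms: H(X,Y) = 3.0755 bits

Chain rule check:
  H(X) + H(Y|X) = 1.9936 + 1.0820 = 3.0756 bits
  H(X,Y) = 3.0755 bits
✓ Chain rule verified (Δ = 0.0001 is 4-dp rounding noise: each of the three values was rounded independently).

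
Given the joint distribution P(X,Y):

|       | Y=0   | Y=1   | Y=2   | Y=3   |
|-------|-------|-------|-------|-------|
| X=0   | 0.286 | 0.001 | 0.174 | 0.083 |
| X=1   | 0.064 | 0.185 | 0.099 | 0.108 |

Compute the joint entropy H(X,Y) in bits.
2.6447 bits

H(X,Y) = -Σ_{x,y} P(x,y) log₂ P(x,y). Per-cell terms -P(x,y)·log₂P(x,y):
  X=0: 0.51649, 0.00997, 0.43897, 0.29803
  X=1: 0.25381, 0.45036, 0.33031, 0.34678
Sum of the 8 terms: H(X,Y) = 2.6447 bits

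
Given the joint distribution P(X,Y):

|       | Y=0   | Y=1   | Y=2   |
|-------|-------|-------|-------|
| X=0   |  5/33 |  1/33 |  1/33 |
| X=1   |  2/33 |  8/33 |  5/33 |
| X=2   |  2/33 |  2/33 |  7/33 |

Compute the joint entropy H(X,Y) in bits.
2.8362 bits

H(X,Y) = -Σ_{x,y} P(x,y) log₂ P(x,y). Per-cell terms -P(x,y)·log₂P(x,y):
  X=0: 0.4125, 0.1529, 0.1529
  X=1: 0.2451, 0.4956, 0.4125
  X=2: 0.2451, 0.2451, 0.4745
Sum of the 9 terms: H(X,Y) = 2.8362 bits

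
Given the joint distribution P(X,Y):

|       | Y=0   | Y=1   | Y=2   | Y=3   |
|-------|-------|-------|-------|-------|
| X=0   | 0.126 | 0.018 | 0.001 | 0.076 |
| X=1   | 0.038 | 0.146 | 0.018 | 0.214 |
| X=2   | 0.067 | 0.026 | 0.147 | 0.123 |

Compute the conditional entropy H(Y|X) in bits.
1.5766 bits

H(Y|X) = H(X,Y) - H(X)

H(X,Y) = -Σ_{x,y} P(x,y) log₂ P(x,y). Per-cell terms -P(x,y)·log₂P(x,y):
  X=0: 0.37655, 0.10433, 0.00997, 0.28256
  X=1: 0.17928, 0.40529, 0.10433, 0.47600
  X=2: 0.26128, 0.13690, 0.40662, 0.37186
Sum of the 12 terms: H(X,Y) = 3.1150 bits

Marginal of X (row sums):
  P(X=0) = 0.126 + 0.018 + 0.001 + 0.076 = 0.221
  P(X=1) = 0.038 + 0.146 + 0.018 + 0.214 = 0.416
  P(X=2) = 0.067 + 0.026 + 0.147 + 0.123 = 0.363
H(X) = -[0.221·log₂(0.221) + 0.416·log₂(0.416) + 0.363·log₂(0.363)]
  = 0.48131 + 0.52638 + 0.53069 = 1.5384 bits

H(Y|X) = H(X,Y) - H(X) = 3.1150 - 1.5384 = 1.5766 bits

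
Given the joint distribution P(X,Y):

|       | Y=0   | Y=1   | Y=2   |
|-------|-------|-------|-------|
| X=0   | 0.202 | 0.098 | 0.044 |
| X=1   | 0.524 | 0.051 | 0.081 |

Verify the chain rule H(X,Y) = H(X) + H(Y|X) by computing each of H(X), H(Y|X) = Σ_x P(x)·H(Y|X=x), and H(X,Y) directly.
H(X) = 0.9286 bits, H(Y|X) = 1.0654 bits, H(X,Y) = 1.9940 bits

Marginal of X (row sums):
  P(X=0) = 0.202 + 0.098 + 0.044 = 0.344
  P(X=1) = 0.524 + 0.051 + 0.081 = 0.656
H(X) = -[0.344·log₂(0.344) + 0.656·log₂(0.656)]
  = 0.52959 + 0.39900 = 0.9286 bits

H(Y|X) = Σ_x P(x)·H(Y|X=x):
  X=0: P(X=0) = 0.344, P(Y|X=0) = (101/172, 49/172, 11/86) → H(Y|X=0) = 1.34657
  X=1: P(X=1) = 0.656, P(Y|X=1) = (131/164, 51/656, 81/656) → H(Y|X=1) = 0.91802
H(Y|X) = 0.344·1.34657 + 0.656·0.91802 = 1.0654 bits

H(X,Y) = -Σ_{x,y} P(x,y) log₂ P(x,y). Per-cell terms -P(x,y)·log₂P(x,y):
  X=0: 0.46613, 0.32841, 0.19828
  X=1: 0.48856, 0.21896, 0.29370
Sum of the 6 terms: H(X,Y) = 1.9940 bits

Chain rule check:
  H(X) + H(Y|X) = 0.9286 + 1.0654 = 1.9940 bits
  H(X,Y) = 1.9940 bits
✓ Chain rule verified.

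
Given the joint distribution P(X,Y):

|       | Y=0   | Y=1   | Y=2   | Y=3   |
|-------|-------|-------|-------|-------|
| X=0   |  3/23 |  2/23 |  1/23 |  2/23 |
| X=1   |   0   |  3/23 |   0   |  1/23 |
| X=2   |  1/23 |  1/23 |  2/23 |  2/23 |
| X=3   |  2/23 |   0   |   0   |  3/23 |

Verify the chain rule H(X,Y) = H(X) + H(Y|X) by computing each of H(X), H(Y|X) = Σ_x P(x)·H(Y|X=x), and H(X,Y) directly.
H(X) = 1.9532 bits, H(Y|X) = 1.5154 bits, H(X,Y) = 3.4686 bits

Marginal of X (row sums):
  P(X=0) = 3/23 + 2/23 + 1/23 + 2/23 = 8/23
  P(X=1) = 0 + 3/23 + 0 + 1/23 = 4/23
  P(X=2) = 1/23 + 1/23 + 2/23 + 2/23 = 6/23
  P(X=3) = 2/23 + 0 + 0 + 3/23 = 5/23
H(X) = -[(8/23)·log₂(8/23) + (4/23)·log₂(4/23) + (6/23)·log₂(6/23) + (5/23)·log₂(5/23)]
  = 0.529935 + 0.438880 + 0.505722 + 0.478616 = 1.9532 bits

H(Y|X) = Σ_x P(x)·H(Y|X=x):
  X=0: P(X=0) = 8/23, P(Y|X=0) = (3/8, 1/4, 1/8, 1/4) → H(Y|X=0) = 1.905639
  X=1: P(X=1) = 4/23, P(Y|X=1) = (0, 3/4, 0, 1/4) → H(Y|X=1) = 0.811278
  X=2: P(X=2) = 6/23, P(Y|X=2) = (1/6, 1/6, 1/3, 1/3) → H(Y|X=2) = 1.918296
  X=3: P(X=3) = 5/23, P(Y|X=3) = (2/5, 0, 0, 3/5) → H(Y|X=3) = 0.970951
H(Y|X) = (8/23)·1.905639 + (4/23)·0.811278 + (6/23)·1.918296 + (5/23)·0.970951 = 1.5154 bits

H(X,Y) = -Σ_{x,y} P(x,y) log₂ P(x,y). Per-cell terms -P(x,y)·log₂P(x,y):
  X=0: 0.383296, 0.306397, 0.196677, 0.306397
  X=1: 0.000000, 0.383296, 0.000000, 0.196677
  X=2: 0.196677, 0.196677, 0.306397, 0.306397
  X=3: 0.306397, 0.000000, 0.000000, 0.383296
  (cells with P = 0 contribute 0)
Sum of the 16 terms: H(X,Y) = 3.4686 bits

Chain rule check:
  H(X) + H(Y|X) = 1.9532 + 1.5154 = 3.4686 bits
  H(X,Y) = 3.4686 bits
✓ Chain rule verified.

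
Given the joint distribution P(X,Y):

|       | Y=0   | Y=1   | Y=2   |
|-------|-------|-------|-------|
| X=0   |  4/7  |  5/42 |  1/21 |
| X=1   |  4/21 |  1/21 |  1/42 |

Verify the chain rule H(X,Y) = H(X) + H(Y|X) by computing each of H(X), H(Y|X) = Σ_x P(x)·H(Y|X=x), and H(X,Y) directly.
H(X) = 0.8296 bits, H(Y|X) = 0.9996 bits, H(X,Y) = 1.8293 bits

Marginal of X (row sums):
  P(X=0) = 4/7 + 5/42 + 1/21 = 31/42
  P(X=1) = 4/21 + 1/21 + 1/42 = 11/42
H(X) = -[(31/42)·log₂(31/42) + (11/42)·log₂(11/42)]
  = 0.3234 + 0.5062 = 0.8296 bits

H(Y|X) = Σ_x P(x)·H(Y|X=x):
  X=0: P(X=0) = 31/42, P(Y|X=0) = (24/31, 5/31, 2/31) → H(Y|X=0) = 0.9655
  X=1: P(X=1) = 11/42, P(Y|X=1) = (8/11, 2/11, 1/11) → H(Y|X=1) = 1.0958
H(Y|X) = (31/42)·0.9655 + (11/42)·1.0958 = 0.9996 bits

H(X,Y) = -Σ_{x,y} P(x,y) log₂ P(x,y). Per-cell terms -P(x,y)·log₂P(x,y):
  X=0: 0.4613, 0.3655, 0.2092
  X=1: 0.4557, 0.2092, 0.1284
Sum of the 6 terms: H(X,Y) = 1.8293 bits

Chain rule check:
  H(X) + H(Y|X) = 0.8296 + 0.9996 = 1.8292 bits
  H(X,Y) = 1.8293 bits
✓ Chain rule verified (Δ = 0.0001 is 4-dp rounding noise: each of the three values was rounded independently).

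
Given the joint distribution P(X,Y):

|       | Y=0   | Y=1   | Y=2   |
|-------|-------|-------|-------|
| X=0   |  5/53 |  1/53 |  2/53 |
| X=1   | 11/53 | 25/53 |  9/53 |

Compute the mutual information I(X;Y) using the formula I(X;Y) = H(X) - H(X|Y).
0.0843 bits

I(X;Y) = H(X) - H(X|Y)

Marginal of X (row sums):
  P(X=0) = 5/53 + 1/53 + 2/53 = 8/53
  P(X=1) = 11/53 + 25/53 + 9/53 = 45/53
H(X) = -[(8/53)·log₂(8/53) + (45/53)·log₂(45/53)]
  = 0.4117616 + 0.2004345 = 0.612196 bits

Marginal of Y (column sums):
  P(Y=0) = 5/53 + 11/53 = 16/53
  P(Y=1) = 1/53 + 25/53 = 26/53
  P(Y=2) = 2/53 + 9/53 = 11/53
H(X|Y) = Σ_y P(y)·H(X|Y=y):
  Y=0: P(Y=0) = 16/53, P(X|Y=0) = (5/16, 11/16) → H(X|Y=0) = 0.8960382
  Y=1: P(Y=1) = 26/53, P(X|Y=1) = (1/26, 25/26) → H(X|Y=1) = 0.2351934
  Y=2: P(Y=2) = 11/53, P(X|Y=2) = (2/11, 9/11) → H(X|Y=2) = 0.6840384
H(X|Y) = (16/53)·0.8960382 + (26/53)·0.2351934 + (11/53)·0.6840384 = 0.527850 bits

I(X;Y) = H(X) - H(X|Y) = 0.612196 - 0.527850 = 0.0843 bits

Cross-check via I(X;Y) = H(X) + H(Y) - H(X,Y): computing H(Y) from the column sums and H(X,Y) from the 6 cells in the same way gives H(Y) = 1.496502 bits and H(X,Y) = 2.024352 bits, so
I(X;Y) = 0.612196 + 1.496502 - 2.024352 = 0.0843 bits ✓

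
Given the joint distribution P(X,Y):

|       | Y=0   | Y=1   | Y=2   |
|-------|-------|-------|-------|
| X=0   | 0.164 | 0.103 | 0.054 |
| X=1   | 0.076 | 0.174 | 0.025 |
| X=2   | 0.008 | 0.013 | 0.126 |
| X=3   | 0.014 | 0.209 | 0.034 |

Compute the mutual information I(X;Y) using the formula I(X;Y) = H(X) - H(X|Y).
0.3637 bits

I(X;Y) = H(X) - H(X|Y)

Marginal of X (row sums):
  P(X=0) = 0.164 + 0.103 + 0.054 = 0.321
  P(X=1) = 0.076 + 0.174 + 0.025 = 0.275
  P(X=2) = 0.008 + 0.013 + 0.126 = 0.147
  P(X=3) = 0.014 + 0.209 + 0.034 = 0.257
H(X) = -[0.321·log₂(0.321) + 0.275·log₂(0.275) + 0.147·log₂(0.147) + 0.257·log₂(0.257)]
  = 0.52623 + 0.51219 + 0.40662 + 0.50376 = 1.9488 bits

Marginal of Y (column sums):
  P(Y=0) = 0.164 + 0.076 + 0.008 + 0.014 = 0.262
  P(Y=1) = 0.103 + 0.174 + 0.013 + 0.209 = 0.499
  P(Y=2) = 0.054 + 0.025 + 0.126 + 0.034 = 0.239
H(X|Y) = Σ_y P(y)·H(X|Y=y):
  Y=0: P(Y=0) = 0.262, P(X|Y=0) = (82/131, 38/131, 4/131, 7/131) → H(X|Y=0) = 1.32051
  Y=1: P(Y=1) = 0.499, P(X|Y=1) = (103/499, 174/499, 13/499, 209/499) → H(X|Y=1) = 1.66284
  Y=2: P(Y=2) = 0.239, P(X|Y=2) = (54/239, 25/239, 126/239, 34/239) → H(X|Y=2) = 1.71270
H(X|Y) = 0.262·1.32051 + 0.499·1.66284 + 0.239·1.71270 = 1.5851 bits

I(X;Y) = H(X) - H(X|Y) = 1.9488 - 1.5851 = 0.3637 bits

Cross-check via I(X;Y) = H(X) + H(Y) - H(X,Y): computing H(Y) from the column sums and H(X,Y) from the 12 cells in the same way gives H(Y) = 1.5002 bits and H(X,Y) = 3.0853 bits, so
I(X;Y) = 1.9488 + 1.5002 - 3.0853 = 0.3637 bits ✓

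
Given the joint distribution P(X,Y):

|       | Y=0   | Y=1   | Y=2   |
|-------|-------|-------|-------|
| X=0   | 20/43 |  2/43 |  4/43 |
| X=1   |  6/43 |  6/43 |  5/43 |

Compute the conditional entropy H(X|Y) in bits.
0.8296 bits

H(X|Y) = H(X,Y) - H(Y)

H(X,Y) = -Σ_{x,y} P(x,y) log₂ P(x,y). Per-cell terms -P(x,y)·log₂P(x,y):
  X=0: 0.51364, 0.20587, 0.31872
  X=1: 0.39646, 0.39646, 0.36097
Sum of the 6 terms: H(X,Y) = 2.1921 bits

Marginal of Y (column sums):
  P(Y=0) = 20/43 + 6/43 = 26/43
  P(Y=1) = 2/43 + 6/43 = 8/43
  P(Y=2) = 4/43 + 5/43 = 9/43
H(Y) = -[(26/43)·log₂(26/43) + (8/43)·log₂(8/43) + (9/43)·log₂(9/43)]
  = 0.43887 + 0.45140 + 0.47226 = 1.3625 bits

H(X|Y) = H(X,Y) - H(Y) = 2.1921 - 1.3625 = 0.8296 bits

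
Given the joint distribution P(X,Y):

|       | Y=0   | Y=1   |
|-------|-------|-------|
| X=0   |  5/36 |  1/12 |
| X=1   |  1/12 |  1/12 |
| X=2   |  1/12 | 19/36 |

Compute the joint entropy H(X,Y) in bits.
2.0772 bits

H(X,Y) = -Σ_{x,y} P(x,y) log₂ P(x,y). Per-cell terms -P(x,y)·log₂P(x,y):
  X=0: 0.39556, 0.29875
  X=1: 0.29875, 0.29875
  X=2: 0.29875, 0.48661
Sum of the 6 terms: H(X,Y) = 2.0772 bits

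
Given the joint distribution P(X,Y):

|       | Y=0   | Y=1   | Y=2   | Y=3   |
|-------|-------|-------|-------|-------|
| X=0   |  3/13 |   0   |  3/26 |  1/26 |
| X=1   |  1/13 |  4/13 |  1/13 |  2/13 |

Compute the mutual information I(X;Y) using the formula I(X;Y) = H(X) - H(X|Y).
0.3861 bits

I(X;Y) = H(X) - H(X|Y)

Marginal of X (row sums):
  P(X=0) = 3/13 + 0 + 3/26 + 1/26 = 5/13
  P(X=1) = 1/13 + 4/13 + 1/13 + 2/13 = 8/13
H(X) = -[(5/13)·log₂(5/13) + (8/13)·log₂(8/13)]
  = 0.53020 + 0.43104 = 0.96124 bits

Marginal of Y (column sums):
  P(Y=0) = 3/13 + 1/13 = 4/13
  P(Y=1) = 0 + 4/13 = 4/13
  P(Y=2) = 3/26 + 1/13 = 5/26
  P(Y=3) = 1/26 + 2/13 = 5/26
H(X|Y) = Σ_y P(y)·H(X|Y=y):
  Y=0: P(Y=0) = 4/13, P(X|Y=0) = (3/4, 1/4) → H(X|Y=0) = 0.81128
  Y=1: P(Y=1) = 4/13, P(X|Y=1) = (0, 1) → H(X|Y=1) = 0.00000
  Y=2: P(Y=2) = 5/26, P(X|Y=2) = (3/5, 2/5) → H(X|Y=2) = 0.97095
  Y=3: P(Y=3) = 5/26, P(X|Y=3) = (1/5, 4/5) → H(X|Y=3) = 0.72193
H(X|Y) = (4/13)·0.81128 + (4/13)·0.00000 + (5/26)·0.97095 + (5/26)·0.72193 = 0.57518 bits

I(X;Y) = H(X) - H(X|Y) = 0.96124 - 0.57518 = 0.3861 bits

Cross-check via I(X;Y) = H(X) + H(Y) - H(X,Y): computing H(Y) from the column sums and H(X,Y) from the 8 cells in the same way gives H(Y) = 1.96124 bits and H(X,Y) = 2.53641 bits, so
I(X;Y) = 0.96124 + 1.96124 - 2.53641 = 0.3861 bits ✓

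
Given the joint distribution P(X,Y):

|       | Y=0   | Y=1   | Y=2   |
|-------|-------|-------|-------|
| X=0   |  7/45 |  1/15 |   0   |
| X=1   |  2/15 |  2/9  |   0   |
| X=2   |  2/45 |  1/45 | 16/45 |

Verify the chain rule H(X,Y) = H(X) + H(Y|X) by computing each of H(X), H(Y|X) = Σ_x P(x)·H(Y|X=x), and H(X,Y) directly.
H(X) = 1.5379 bits, H(Y|X) = 0.8621 bits, H(X,Y) = 2.4000 bits

Marginal of X (row sums):
  P(X=0) = 7/45 + 1/15 + 0 = 2/9
  P(X=1) = 2/15 + 2/9 + 0 = 16/45
  P(X=2) = 2/45 + 1/45 + 16/45 = 19/45
H(X) = -[(2/9)·log₂(2/9) + (16/45)·log₂(16/45) + (19/45)·log₂(19/45)]
  = 0.48221 + 0.53044 + 0.52521 = 1.5379 bits

H(Y|X) = Σ_x P(x)·H(Y|X=x):
  X=0: P(X=0) = 2/9, P(Y|X=0) = (7/10, 3/10, 0) → H(Y|X=0) = 0.88129
  X=1: P(X=1) = 16/45, P(Y|X=1) = (3/8, 5/8, 0) → H(Y|X=1) = 0.95443
  X=2: P(X=2) = 19/45, P(Y|X=2) = (2/19, 1/19, 16/19) → H(Y|X=2) = 0.77424
H(Y|X) = (2/9)·0.88129 + (16/45)·0.95443 + (19/45)·0.77424 = 0.8621 bits

H(X,Y) = -Σ_{x,y} P(x,y) log₂ P(x,y). Per-cell terms -P(x,y)·log₂P(x,y):
  X=0: 0.41759, 0.26046, 0.00000
  X=1: 0.38759, 0.48221, 0.00000
  X=2: 0.19964, 0.12204, 0.53044
  (cells with P = 0 contribute 0)
Sum of the 9 terms: H(X,Y) = 2.4000 bits

Chain rule check:
  H(X) + H(Y|X) = 1.5379 + 0.8621 = 2.4000 bits
  H(X,Y) = 2.4000 bits
✓ Chain rule verified.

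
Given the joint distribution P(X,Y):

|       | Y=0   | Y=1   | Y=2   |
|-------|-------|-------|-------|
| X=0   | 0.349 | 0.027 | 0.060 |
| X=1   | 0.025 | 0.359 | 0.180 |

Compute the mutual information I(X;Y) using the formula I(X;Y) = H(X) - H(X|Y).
0.5199 bits

I(X;Y) = H(X) - H(X|Y)

Marginal of X (row sums):
  P(X=0) = 0.349 + 0.027 + 0.060 = 0.436
  P(X=1) = 0.025 + 0.359 + 0.180 = 0.564
H(X) = -[0.436·log₂(0.436) + 0.564·log₂(0.564)]
  = 0.52215 + 0.46600 = 0.98815 bits

Marginal of Y (column sums):
  P(Y=0) = 0.349 + 0.025 = 0.374
  P(Y=1) = 0.027 + 0.359 = 0.386
  P(Y=2) = 0.060 + 0.180 = 0.240
H(X|Y) = Σ_y P(y)·H(X|Y=y):
  Y=0: P(Y=0) = 0.374, P(X|Y=0) = (349/374, 25/374) → H(X|Y=0) = 0.35404
  Y=1: P(Y=1) = 0.386, P(X|Y=1) = (27/386, 359/386) → H(X|Y=1) = 0.36573
  Y=2: P(Y=2) = 0.240, P(X|Y=2) = (1/4, 3/4) → H(X|Y=2) = 0.81128
H(X|Y) = 0.374·0.35404 + 0.386·0.36573 + 0.240·0.81128 = 0.46829 bits

I(X;Y) = H(X) - H(X|Y) = 0.98815 - 0.46829 = 0.5199 bits

Cross-check via I(X;Y) = H(X) + H(Y) - H(X,Y): computing H(Y) from the column sums and H(X,Y) from the 6 cells in the same way gives H(Y) = 1.55490 bits and H(X,Y) = 2.02319 bits, so
I(X;Y) = 0.98815 + 1.55490 - 2.02319 = 0.5199 bits ✓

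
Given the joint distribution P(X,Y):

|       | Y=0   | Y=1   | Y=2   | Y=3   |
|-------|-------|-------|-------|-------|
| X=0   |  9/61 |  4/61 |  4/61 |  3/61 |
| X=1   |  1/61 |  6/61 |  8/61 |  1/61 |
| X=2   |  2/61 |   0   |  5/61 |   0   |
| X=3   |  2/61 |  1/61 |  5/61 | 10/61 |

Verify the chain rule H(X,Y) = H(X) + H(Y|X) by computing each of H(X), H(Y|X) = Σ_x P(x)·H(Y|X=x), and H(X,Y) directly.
H(X) = 1.9119 bits, H(Y|X) = 1.5724 bits, H(X,Y) = 3.4843 bits

Marginal of X (row sums):
  P(X=0) = 9/61 + 4/61 + 4/61 + 3/61 = 20/61
  P(X=1) = 1/61 + 6/61 + 8/61 + 1/61 = 16/61
  P(X=2) = 2/61 + 0 + 5/61 + 0 = 7/61
  P(X=3) = 2/61 + 1/61 + 5/61 + 10/61 = 18/61
H(X) = -[(20/61)·log₂(20/61) + (16/61)·log₂(16/61) + (7/61)·log₂(7/61) + (18/61)·log₂(18/61)]
  = 0.52748 + 0.50642 + 0.35842 + 0.51958 = 1.9119 bits

H(Y|X) = Σ_x P(x)·H(Y|X=x):
  X=0: P(X=0) = 20/61, P(Y|X=0) = (9/20, 1/5, 1/5, 3/20) → H(Y|X=0) = 1.85772
  X=1: P(X=1) = 16/61, P(Y|X=1) = (1/16, 3/8, 1/2, 1/16) → H(Y|X=1) = 1.53064
  X=2: P(X=2) = 7/61, P(Y|X=2) = (2/7, 0, 5/7, 0) → H(Y|X=2) = 0.86312
  X=3: P(X=3) = 18/61, P(Y|X=3) = (1/9, 1/18, 5/18, 5/9) → H(Y|X=3) = 1.56832
H(Y|X) = (20/61)·1.85772 + (16/61)·1.53064 + (7/61)·0.86312 + (18/61)·1.56832 = 1.5724 bits

H(X,Y) = -Σ_{x,y} P(x,y) log₂ P(x,y). Per-cell terms -P(x,y)·log₂P(x,y):
  X=0: 0.40733, 0.25775, 0.25775, 0.21373
  X=1: 0.09723, 0.32909, 0.38436, 0.09723
  X=2: 0.16166, 0.00000, 0.29580, 0.00000
  X=3: 0.16166, 0.09723, 0.29580, 0.42767
  (cells with P = 0 contribute 0)
Sum of the 16 terms: H(X,Y) = 3.4843 bits

Chain rule check:
  H(X) + H(Y|X) = 1.9119 + 1.5724 = 3.4843 bits
  H(X,Y) = 3.4843 bits
✓ Chain rule verified.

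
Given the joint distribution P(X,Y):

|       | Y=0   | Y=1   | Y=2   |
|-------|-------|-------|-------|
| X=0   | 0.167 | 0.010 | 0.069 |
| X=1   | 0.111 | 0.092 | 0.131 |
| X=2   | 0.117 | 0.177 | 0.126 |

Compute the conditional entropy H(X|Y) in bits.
1.4272 bits

H(X|Y) = H(X,Y) - H(Y)

H(X,Y) = -Σ_{x,y} P(x,y) log₂ P(x,y). Per-cell terms -P(x,y)·log₂P(x,y):
  X=0: 0.43121, 0.06644, 0.26615
  X=1: 0.35202, 0.31668, 0.38414
  X=2: 0.36216, 0.44218, 0.37655
Sum of the 9 terms: H(X,Y) = 2.9975 bits

Marginal of Y (column sums):
  P(Y=0) = 0.167 + 0.111 + 0.117 = 0.395
  P(Y=1) = 0.010 + 0.092 + 0.177 = 0.279
  P(Y=2) = 0.069 + 0.131 + 0.126 = 0.326
H(Y) = -[0.395·log₂(0.395) + 0.279·log₂(0.279) + 0.326·log₂(0.326)]
  = 0.52933 + 0.51382 + 0.52716 = 1.5703 bits

H(X|Y) = H(X,Y) - H(Y) = 2.9975 - 1.5703 = 1.4272 bits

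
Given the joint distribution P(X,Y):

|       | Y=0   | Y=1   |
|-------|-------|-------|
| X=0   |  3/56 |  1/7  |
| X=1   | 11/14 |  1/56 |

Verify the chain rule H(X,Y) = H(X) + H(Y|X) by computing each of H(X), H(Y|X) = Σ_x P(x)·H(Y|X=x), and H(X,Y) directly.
H(X) = 0.7147 bits, H(Y|X) = 0.2896 bits, H(X,Y) = 1.0043 bits

Marginal of X (row sums):
  P(X=0) = 3/56 + 1/7 = 11/56
  P(X=1) = 11/14 + 1/56 = 45/56
H(X) = -[(11/56)·log₂(11/56) + (45/56)·log₂(45/56)]
  = 0.46120 + 0.25353 = 0.7147 bits

H(Y|X) = Σ_x P(x)·H(Y|X=x):
  X=0: P(X=0) = 11/56, P(Y|X=0) = (3/11, 8/11) → H(Y|X=0) = 0.84535
  X=1: P(X=1) = 45/56, P(Y|X=1) = (44/45, 1/45) → H(Y|X=1) = 0.15374
H(Y|X) = (11/56)·0.84535 + (45/56)·0.15374 = 0.2896 bits

H(X,Y) = -Σ_{x,y} P(x,y) log₂ P(x,y). Per-cell terms -P(x,y)·log₂P(x,y):
  X=0: 0.22620, 0.40105
  X=1: 0.27337, 0.10370
Sum of the 4 terms: H(X,Y) = 1.0043 bits

Chain rule check:
  H(X) + H(Y|X) = 0.7147 + 0.2896 = 1.0043 bits
  H(X,Y) = 1.0043 bits
✓ Chain rule verified.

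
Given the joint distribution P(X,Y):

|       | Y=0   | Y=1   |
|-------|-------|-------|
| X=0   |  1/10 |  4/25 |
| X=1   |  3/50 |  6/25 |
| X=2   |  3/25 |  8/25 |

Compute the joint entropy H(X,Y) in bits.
2.3860 bits

H(X,Y) = -Σ_{x,y} P(x,y) log₂ P(x,y). Per-cell terms -P(x,y)·log₂P(x,y):
  X=0: 0.33219, 0.42302
  X=1: 0.24353, 0.49413
  X=2: 0.36707, 0.52603
Sum of the 6 terms: H(X,Y) = 2.3860 bits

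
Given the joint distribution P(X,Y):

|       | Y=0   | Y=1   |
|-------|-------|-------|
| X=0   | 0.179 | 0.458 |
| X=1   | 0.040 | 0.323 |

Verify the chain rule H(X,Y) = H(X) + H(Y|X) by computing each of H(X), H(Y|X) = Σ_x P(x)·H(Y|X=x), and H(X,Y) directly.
H(X) = 0.9451 bits, H(Y|X) = 0.7275 bits, H(X,Y) = 1.6726 bits

Marginal of X (row sums):
  P(X=0) = 0.179 + 0.458 = 0.637
  P(X=1) = 0.040 + 0.323 = 0.363
H(X) = -[0.637·log₂(0.637) + 0.363·log₂(0.363)]
  = 0.41445 + 0.53069 = 0.9451 bits

H(Y|X) = Σ_x P(x)·H(Y|X=x):
  X=0: P(X=0) = 0.637, P(Y|X=0) = (179/637, 458/637) → H(Y|X=0) = 0.85682
  X=1: P(X=1) = 0.363, P(Y|X=1) = (40/363, 323/363) → H(Y|X=1) = 0.50050
H(Y|X) = 0.637·0.85682 + 0.363·0.50050 = 0.7275 bits

H(X,Y) = -Σ_{x,y} P(x,y) log₂ P(x,y). Per-cell terms -P(x,y)·log₂P(x,y):
  X=0: 0.44427, 0.51597
  X=1: 0.18575, 0.52662
Sum of the 4 terms: H(X,Y) = 1.6726 bits

Chain rule check:
  H(X) + H(Y|X) = 0.9451 + 0.7275 = 1.6726 bits
  H(X,Y) = 1.6726 bits
✓ Chain rule verified.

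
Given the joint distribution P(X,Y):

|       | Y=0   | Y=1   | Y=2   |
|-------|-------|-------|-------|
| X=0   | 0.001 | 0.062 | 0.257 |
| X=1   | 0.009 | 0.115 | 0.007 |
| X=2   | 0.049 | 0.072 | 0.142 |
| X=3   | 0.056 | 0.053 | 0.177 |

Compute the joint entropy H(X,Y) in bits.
3.0186 bits

H(X,Y) = -Σ_{x,y} P(x,y) log₂ P(x,y). Per-cell terms -P(x,y)·log₂P(x,y):
  X=0: 0.00997, 0.24872, 0.50376
  X=1: 0.06116, 0.35883, 0.05011
  X=2: 0.21320, 0.27330, 0.39988
  X=3: 0.23287, 0.22461, 0.44218
Sum of the 12 terms: H(X,Y) = 3.0186 bits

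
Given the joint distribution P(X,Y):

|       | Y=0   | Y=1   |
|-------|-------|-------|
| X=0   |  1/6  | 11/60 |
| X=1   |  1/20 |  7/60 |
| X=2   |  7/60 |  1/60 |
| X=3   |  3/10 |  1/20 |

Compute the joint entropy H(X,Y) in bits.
2.6545 bits

H(X,Y) = -Σ_{x,y} P(x,y) log₂ P(x,y). Per-cell terms -P(x,y)·log₂P(x,y):
  X=0: 0.43083, 0.44870
  X=1: 0.21610, 0.36161
  X=2: 0.36161, 0.09845
  X=3: 0.52109, 0.21610
Sum of the 8 terms: H(X,Y) = 2.6545 bits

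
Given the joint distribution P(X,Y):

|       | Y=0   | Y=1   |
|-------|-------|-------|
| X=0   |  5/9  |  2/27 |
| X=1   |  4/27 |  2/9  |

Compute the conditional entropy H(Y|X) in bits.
0.6886 bits

H(Y|X) = H(X,Y) - H(X)

H(X,Y) = -Σ_{x,y} P(x,y) log₂ P(x,y). Per-cell terms -P(x,y)·log₂P(x,y):
  X=0: 0.47111, 0.27814
  X=1: 0.40813, 0.48221
Sum of the 4 terms: H(X,Y) = 1.6396 bits

Marginal of X (row sums):
  P(X=0) = 5/9 + 2/27 = 17/27
  P(X=1) = 4/27 + 2/9 = 10/27
H(X) = -[(17/27)·log₂(17/27) + (10/27)·log₂(10/27)]
  = 0.42023 + 0.53073 = 0.9510 bits

H(Y|X) = H(X,Y) - H(X) = 1.6396 - 0.9510 = 0.6886 bits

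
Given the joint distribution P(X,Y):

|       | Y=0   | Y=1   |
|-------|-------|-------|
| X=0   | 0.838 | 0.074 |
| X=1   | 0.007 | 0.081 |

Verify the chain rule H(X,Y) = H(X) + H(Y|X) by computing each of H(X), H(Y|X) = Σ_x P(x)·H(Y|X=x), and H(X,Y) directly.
H(X) = 0.4298 bits, H(Y|X) = 0.4057 bits, H(X,Y) = 0.8354 bits

Marginal of X (row sums):
  P(X=0) = 0.838 + 0.074 = 0.912
  P(X=1) = 0.007 + 0.081 = 0.088
H(X) = -[0.912·log₂(0.912) + 0.088·log₂(0.088)]
  = 0.121200 + 0.308559 = 0.4298 bits

H(Y|X) = Σ_x P(x)·H(Y|X=x):
  X=0: P(X=0) = 0.912, P(Y|X=0) = (419/456, 37/456) → H(Y|X=0) = 0.406185
  X=1: P(X=1) = 0.088, P(Y|X=1) = (7/88, 81/88) → H(Y|X=1) = 0.400576
H(Y|X) = 0.912·0.406185 + 0.088·0.400576 = 0.4057 bits

H(X,Y) = -Σ_{x,y} P(x,y) log₂ P(x,y). Per-cell terms -P(x,y)·log₂P(x,y):
  X=0: 0.213671, 0.277968
  X=1: 0.050109, 0.293701
Sum of the 4 terms: H(X,Y) = 0.8354 bits

Chain rule check:
  H(X) + H(Y|X) = 0.4298 + 0.4057 = 0.8355 bits
  H(X,Y) = 0.8354 bits
✓ Chain rule verified (Δ = 0.0001 is 4-dp rounding noise: each of the three values was rounded independently).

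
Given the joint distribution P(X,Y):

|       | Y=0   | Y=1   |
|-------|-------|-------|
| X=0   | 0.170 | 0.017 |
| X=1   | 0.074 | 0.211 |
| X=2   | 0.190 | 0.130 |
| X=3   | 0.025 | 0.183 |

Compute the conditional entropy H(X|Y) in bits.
1.7103 bits

H(X|Y) = H(X,Y) - H(Y)

H(X,Y) = -Σ_{x,y} P(x,y) log₂ P(x,y). Per-cell terms -P(x,y)·log₂P(x,y):
  X=0: 0.434587, 0.099931
  X=1: 0.277968, 0.473629
  X=2: 0.455226, 0.382644
  X=3: 0.133048, 0.448365
Sum of the 8 terms: H(X,Y) = 2.70540 bits

Marginal of Y (column sums):
  P(Y=0) = 0.170 + 0.074 + 0.190 + 0.025 = 0.459
  P(Y=1) = 0.017 + 0.211 + 0.130 + 0.183 = 0.541
H(Y) = -[0.459·log₂(0.459) + 0.541·log₂(0.541)]
  = 0.515656 + 0.479488 = 0.99514 bits

H(X|Y) = H(X,Y) - H(Y) = 2.70540 - 0.99514 = 1.7103 bits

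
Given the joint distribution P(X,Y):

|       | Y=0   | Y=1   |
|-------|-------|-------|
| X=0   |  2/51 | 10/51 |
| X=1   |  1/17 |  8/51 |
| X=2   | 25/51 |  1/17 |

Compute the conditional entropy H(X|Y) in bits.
1.0710 bits

H(X|Y) = H(X,Y) - H(Y)

H(X,Y) = -Σ_{x,y} P(x,y) log₂ P(x,y). Per-cell terms -P(x,y)·log₂P(x,y):
  X=0: 0.18323, 0.46088
  X=1: 0.24044, 0.41920
  X=2: 0.50420, 0.24044
Sum of the 6 terms: H(X,Y) = 2.0484 bits

Marginal of Y (column sums):
  P(Y=0) = 2/51 + 1/17 + 25/51 = 10/17
  P(Y=1) = 10/51 + 8/51 + 1/17 = 7/17
H(Y) = -[(10/17)·log₂(10/17) + (7/17)·log₂(7/17)]
  = 0.45031 + 0.52710 = 0.9774 bits

H(X|Y) = H(X,Y) - H(Y) = 2.0484 - 0.9774 = 1.0710 bits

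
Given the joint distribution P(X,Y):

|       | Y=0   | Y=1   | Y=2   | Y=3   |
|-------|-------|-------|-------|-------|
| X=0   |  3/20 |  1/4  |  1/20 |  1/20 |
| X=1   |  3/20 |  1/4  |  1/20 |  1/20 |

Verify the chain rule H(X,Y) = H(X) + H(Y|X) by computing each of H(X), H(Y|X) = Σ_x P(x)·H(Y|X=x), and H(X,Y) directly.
H(X) = 1.0000 bits, H(Y|X) = 1.6855 bits, H(X,Y) = 2.6855 bits

Marginal of X (row sums):
  P(X=0) = 3/20 + 1/4 + 1/20 + 1/20 = 1/2
  P(X=1) = 3/20 + 1/4 + 1/20 + 1/20 = 1/2
H(X) = -[(1/2)·log₂(1/2) + (1/2)·log₂(1/2)]
  = 0.50000 + 0.50000 = 1.0000 bits

H(Y|X) = Σ_x P(x)·H(Y|X=x):
  X=0: P(X=0) = 1/2, P(Y|X=0) = (3/10, 1/2, 1/10, 1/10) → H(Y|X=0) = 1.68548
  X=1: P(X=1) = 1/2, P(Y|X=1) = (3/10, 1/2, 1/10, 1/10) → H(Y|X=1) = 1.68548
H(Y|X) = (1/2)·1.68548 + (1/2)·1.68548 = 1.6855 bits

H(X,Y) = -Σ_{x,y} P(x,y) log₂ P(x,y). Per-cell terms -P(x,y)·log₂P(x,y):
  X=0: 0.41054, 0.50000, 0.21610, 0.21610
  X=1: 0.41054, 0.50000, 0.21610, 0.21610
Sum of the 8 terms: H(X,Y) = 2.6855 bits

Chain rule check:
  H(X) + H(Y|X) = 1.0000 + 1.6855 = 2.6855 bits
  H(X,Y) = 2.6855 bits
✓ Chain rule verified.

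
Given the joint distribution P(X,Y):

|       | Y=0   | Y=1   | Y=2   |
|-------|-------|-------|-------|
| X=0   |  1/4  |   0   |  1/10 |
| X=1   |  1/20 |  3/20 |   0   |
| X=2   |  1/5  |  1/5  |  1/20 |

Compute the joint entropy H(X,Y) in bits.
2.6037 bits

H(X,Y) = -Σ_{x,y} P(x,y) log₂ P(x,y). Per-cell terms -P(x,y)·log₂P(x,y):
  X=0: 0.5000, 0.0000, 0.3322
  X=1: 0.2161, 0.4105, 0.0000
  X=2: 0.4644, 0.4644, 0.2161
  (cells with P = 0 contribute 0)
Sum of the 9 terms: H(X,Y) = 2.6037 bits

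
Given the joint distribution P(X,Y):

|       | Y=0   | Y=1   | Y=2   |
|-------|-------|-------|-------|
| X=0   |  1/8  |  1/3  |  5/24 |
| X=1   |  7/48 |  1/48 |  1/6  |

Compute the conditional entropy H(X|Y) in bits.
0.7556 bits

H(X|Y) = H(X,Y) - H(Y)

H(X,Y) = -Σ_{x,y} P(x,y) log₂ P(x,y). Per-cell terms -P(x,y)·log₂P(x,y):
  X=0: 0.37500, 0.52832, 0.47147
  X=1: 0.40507, 0.11635, 0.43083
Sum of the 6 terms: H(X,Y) = 2.3270 bits

Marginal of Y (column sums):
  P(Y=0) = 1/8 + 7/48 = 13/48
  P(Y=1) = 1/3 + 1/48 = 17/48
  P(Y=2) = 5/24 + 1/6 = 3/8
H(Y) = -[(13/48)·log₂(13/48) + (17/48)·log₂(17/48) + (3/8)·log₂(3/8)]
  = 0.51039 + 0.53036 + 0.53064 = 1.5714 bits

H(X|Y) = H(X,Y) - H(Y) = 2.3270 - 1.5714 = 0.7556 bits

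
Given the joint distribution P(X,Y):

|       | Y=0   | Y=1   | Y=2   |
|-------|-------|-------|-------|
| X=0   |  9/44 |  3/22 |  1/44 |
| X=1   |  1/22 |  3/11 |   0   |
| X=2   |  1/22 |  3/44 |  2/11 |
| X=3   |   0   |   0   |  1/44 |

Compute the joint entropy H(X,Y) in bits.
2.7364 bits

H(X,Y) = -Σ_{x,y} P(x,y) log₂ P(x,y). Per-cell terms -P(x,y)·log₂P(x,y):
  X=0: 0.46831, 0.39197, 0.12408
  X=1: 0.20270, 0.51122, 0.00000
  X=2: 0.20270, 0.26417, 0.44717
  X=3: 0.00000, 0.00000, 0.12408
  (cells with P = 0 contribute 0)
Sum of the 12 terms: H(X,Y) = 2.7364 bits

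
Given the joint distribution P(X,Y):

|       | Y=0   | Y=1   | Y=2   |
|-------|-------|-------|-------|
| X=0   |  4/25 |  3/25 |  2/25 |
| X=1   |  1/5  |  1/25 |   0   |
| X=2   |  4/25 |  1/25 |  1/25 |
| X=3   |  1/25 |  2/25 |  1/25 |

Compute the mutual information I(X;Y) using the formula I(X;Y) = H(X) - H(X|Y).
0.1583 bits

I(X;Y) = H(X) - H(X|Y)

Marginal of X (row sums):
  P(X=0) = 4/25 + 3/25 + 2/25 = 9/25
  P(X=1) = 1/5 + 1/25 + 0 = 6/25
  P(X=2) = 4/25 + 1/25 + 1/25 = 6/25
  P(X=3) = 1/25 + 2/25 + 1/25 = 4/25
H(X) = -[(9/25)·log₂(9/25) + (6/25)·log₂(6/25) + (6/25)·log₂(6/25) + (4/25)·log₂(4/25)]
  = 0.53062 + 0.49413 + 0.49413 + 0.42302 = 1.9419 bits

Marginal of Y (column sums):
  P(Y=0) = 4/25 + 1/5 + 4/25 + 1/25 = 14/25
  P(Y=1) = 3/25 + 1/25 + 1/25 + 2/25 = 7/25
  P(Y=2) = 2/25 + 0 + 1/25 + 1/25 = 4/25
H(X|Y) = Σ_y P(y)·H(X|Y=y):
  Y=0: P(Y=0) = 14/25, P(X|Y=0) = (2/7, 5/14, 2/7, 1/14) → H(X|Y=0) = 1.83524
  Y=1: P(Y=1) = 7/25, P(X|Y=1) = (3/7, 1/7, 1/7, 2/7) → H(X|Y=1) = 1.84237
  Y=2: P(Y=2) = 4/25, P(X|Y=2) = (1/2, 0, 1/4, 1/4) → H(X|Y=2) = 1.50000
H(X|Y) = (14/25)·1.83524 + (7/25)·1.84237 + (4/25)·1.50000 = 1.7836 bits

I(X;Y) = H(X) - H(X|Y) = 1.9419 - 1.7836 = 0.1583 bits

Cross-check via I(X;Y) = H(X) + H(Y) - H(X,Y): computing H(Y) from the column sums and H(X,Y) from the 12 cells in the same way gives H(Y) = 1.4057 bits and H(X,Y) = 3.1893 bits, so
I(X;Y) = 1.9419 + 1.4057 - 3.1893 = 0.1583 bits ✓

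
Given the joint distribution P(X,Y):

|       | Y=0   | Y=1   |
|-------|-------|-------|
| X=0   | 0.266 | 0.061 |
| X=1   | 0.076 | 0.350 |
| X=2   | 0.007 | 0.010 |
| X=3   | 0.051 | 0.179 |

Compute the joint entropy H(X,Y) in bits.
2.3468 bits

H(X,Y) = -Σ_{x,y} P(x,y) log₂ P(x,y). Per-cell terms -P(x,y)·log₂P(x,y):
  X=0: 0.5082, 0.2461
  X=1: 0.2826, 0.5301
  X=2: 0.0501, 0.0664
  X=3: 0.2190, 0.4443
Sum of the 8 terms: H(X,Y) = 2.3468 bits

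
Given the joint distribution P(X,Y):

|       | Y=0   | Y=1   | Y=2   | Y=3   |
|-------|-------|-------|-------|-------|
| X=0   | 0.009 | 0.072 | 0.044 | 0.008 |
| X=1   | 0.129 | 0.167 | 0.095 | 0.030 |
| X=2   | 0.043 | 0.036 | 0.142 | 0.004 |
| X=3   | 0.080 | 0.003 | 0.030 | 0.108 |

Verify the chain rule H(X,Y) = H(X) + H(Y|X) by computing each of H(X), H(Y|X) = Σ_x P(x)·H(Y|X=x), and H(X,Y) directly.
H(X) = 1.8781 bits, H(Y|X) = 1.6119 bits, H(X,Y) = 3.4900 bits

Marginal of X (row sums):
  P(X=0) = 0.009 + 0.072 + 0.044 + 0.008 = 0.133
  P(X=1) = 0.129 + 0.167 + 0.095 + 0.030 = 0.421
  P(X=2) = 0.043 + 0.036 + 0.142 + 0.004 = 0.225
  P(X=3) = 0.080 + 0.003 + 0.030 + 0.108 = 0.221
H(X) = -[0.133·log₂(0.133) + 0.421·log₂(0.421) + 0.225·log₂(0.225) + 0.221·log₂(0.221)]
  = 0.38710 + 0.52545 + 0.48420 + 0.48131 = 1.8781 bits

H(Y|X) = Σ_x P(x)·H(Y|X=x):
  X=0: P(X=0) = 0.133, P(Y|X=0) = (9/133, 72/133, 44/133, 8/133) → H(Y|X=0) = 1.51409
  X=1: P(X=1) = 0.421, P(Y|X=1) = (129/421, 167/421, 95/421, 30/421) → H(Y|X=1) = 1.80825
  X=2: P(X=2) = 0.225, P(Y|X=2) = (43/225, 4/25, 142/225, 4/225) → H(Y|X=2) = 1.40173
  X=3: P(X=3) = 0.221, P(Y|X=3) = (80/221, 3/221, 30/221, 108/221) → H(Y|X=3) = 1.51078
H(Y|X) = 0.133·1.51409 + 0.421·1.80825 + 0.225·1.40173 + 0.221·1.51078 = 1.6119 bits

H(X,Y) = -Σ_{x,y} P(x,y) log₂ P(x,y). Per-cell terms -P(x,y)·log₂P(x,y):
  X=0: 0.06116, 0.27330, 0.19828, 0.05573
  X=1: 0.38114, 0.43121, 0.32261, 0.15177
  X=2: 0.19520, 0.17265, 0.39988, 0.03186
  X=3: 0.29151, 0.02514, 0.15177, 0.34678
Sum of the 16 terms: H(X,Y) = 3.4900 bits

Chain rule check:
  H(X) + H(Y|X) = 1.8781 + 1.6119 = 3.4900 bits
  H(X,Y) = 3.4900 bits
✓ Chain rule verified.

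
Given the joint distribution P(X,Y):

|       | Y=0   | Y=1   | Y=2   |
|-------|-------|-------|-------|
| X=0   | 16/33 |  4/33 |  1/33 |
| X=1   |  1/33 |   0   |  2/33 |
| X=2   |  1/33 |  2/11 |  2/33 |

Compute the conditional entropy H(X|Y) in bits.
0.8599 bits

H(X|Y) = H(X,Y) - H(Y)

H(X,Y) = -Σ_{x,y} P(x,y) log₂ P(x,y). Per-cell terms -P(x,y)·log₂P(x,y):
  X=0: 0.506373, 0.369017, 0.152860
  X=1: 0.152860, 0.000000, 0.245115
  X=2: 0.152860, 0.447169, 0.245115
  (cells with P = 0 contribute 0)
Sum of the 9 terms: H(X,Y) = 2.27137 bits

Marginal of Y (column sums):
  P(Y=0) = 16/33 + 1/33 + 1/33 = 6/11
  P(Y=1) = 4/33 + 0 + 2/11 = 10/33
  P(Y=2) = 1/33 + 2/33 + 2/33 = 5/33
H(Y) = -[(6/11)·log₂(6/11) + (10/33)·log₂(10/33) + (5/33)·log₂(5/33)]
  = 0.476983 + 0.521959 + 0.412495 = 1.41144 bits

H(X|Y) = H(X,Y) - H(Y) = 2.27137 - 1.41144 = 0.8599 bits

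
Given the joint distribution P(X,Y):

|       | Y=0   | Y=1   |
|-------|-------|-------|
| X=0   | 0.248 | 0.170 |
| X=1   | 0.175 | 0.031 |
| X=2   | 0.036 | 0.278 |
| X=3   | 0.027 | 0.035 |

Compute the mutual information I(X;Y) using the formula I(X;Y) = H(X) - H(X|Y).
0.2435 bits

I(X;Y) = H(X) - H(X|Y)

Marginal of X (row sums):
  P(X=0) = 0.248 + 0.170 = 0.418
  P(X=1) = 0.175 + 0.031 = 0.206
  P(X=2) = 0.036 + 0.278 = 0.314
  P(X=3) = 0.027 + 0.035 = 0.062
H(X) = -[0.418·log₂(0.418) + 0.206·log₂(0.206) + 0.314·log₂(0.314) + 0.062·log₂(0.062)]
  = 0.52602 + 0.46953 + 0.52475 + 0.24872 = 1.7690 bits

Marginal of Y (column sums):
  P(Y=0) = 0.248 + 0.175 + 0.036 + 0.027 = 0.486
  P(Y=1) = 0.170 + 0.031 + 0.278 + 0.035 = 0.514
H(X|Y) = Σ_y P(y)·H(X|Y=y):
  Y=0: P(Y=0) = 0.486, P(X|Y=0) = (124/243, 175/486, 2/27, 1/18) → H(X|Y=0) = 1.53571
  Y=1: P(Y=1) = 0.514, P(X|Y=1) = (85/257, 31/514, 139/257, 35/514) → H(X|Y=1) = 1.51581
H(X|Y) = 0.486·1.53571 + 0.514·1.51581 = 1.5255 bits

I(X;Y) = H(X) - H(X|Y) = 1.7690 - 1.5255 = 0.2435 bits

Cross-check via I(X;Y) = H(X) + H(Y) - H(X,Y): computing H(Y) from the column sums and H(X,Y) from the 8 cells in the same way gives H(Y) = 0.9994 bits and H(X,Y) = 2.5249 bits, so
I(X;Y) = 1.7690 + 0.9994 - 2.5249 = 0.2435 bits ✓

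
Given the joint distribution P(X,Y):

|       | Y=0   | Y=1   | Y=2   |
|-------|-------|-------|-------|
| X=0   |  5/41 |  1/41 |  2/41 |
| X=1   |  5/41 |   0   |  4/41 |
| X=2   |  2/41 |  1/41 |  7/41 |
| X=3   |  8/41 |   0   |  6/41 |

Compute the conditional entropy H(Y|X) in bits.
1.0895 bits

H(Y|X) = H(X,Y) - H(X)

H(X,Y) = -Σ_{x,y} P(x,y) log₂ P(x,y). Per-cell terms -P(x,y)·log₂P(x,y):
  X=0: 0.370198, 0.130672, 0.212564
  X=1: 0.370198, 0.000000, 0.327566
  X=2: 0.212564, 0.130672, 0.435400
  X=3: 0.460010, 0.000000, 0.405745
  (cells with P = 0 contribute 0)
Sum of the 12 terms: H(X,Y) = 3.05559 bits

Marginal of X (row sums):
  P(X=0) = 5/41 + 1/41 + 2/41 = 8/41
  P(X=1) = 5/41 + 0 + 4/41 = 9/41
  P(X=2) = 2/41 + 1/41 + 7/41 = 10/41
  P(X=3) = 8/41 + 0 + 6/41 = 14/41
H(X) = -[(8/41)·log₂(8/41) + (9/41)·log₂(9/41) + (10/41)·log₂(10/41) + (14/41)·log₂(14/41)]
  = 0.460010 + 0.480211 + 0.496494 + 0.529336 = 1.96605 bits

H(Y|X) = H(X,Y) - H(X) = 3.05559 - 1.96605 = 1.0895 bits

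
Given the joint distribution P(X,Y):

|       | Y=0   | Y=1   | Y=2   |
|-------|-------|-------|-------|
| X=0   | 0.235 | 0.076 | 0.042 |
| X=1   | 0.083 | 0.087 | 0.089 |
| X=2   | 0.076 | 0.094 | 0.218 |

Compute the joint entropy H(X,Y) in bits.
2.9630 bits

H(X,Y) = -Σ_{x,y} P(x,y) log₂ P(x,y). Per-cell terms -P(x,y)·log₂P(x,y):
  X=0: 0.490978, 0.282557, 0.192086
  X=1: 0.298032, 0.306487, 0.310615
  X=2: 0.282557, 0.320652, 0.479077
Sum of the 9 terms: H(X,Y) = 2.9630 bits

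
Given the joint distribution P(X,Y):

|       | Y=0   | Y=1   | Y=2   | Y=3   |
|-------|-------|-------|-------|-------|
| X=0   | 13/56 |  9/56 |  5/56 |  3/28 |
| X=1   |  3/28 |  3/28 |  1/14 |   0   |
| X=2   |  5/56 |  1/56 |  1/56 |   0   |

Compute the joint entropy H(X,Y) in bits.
3.0505 bits

H(X,Y) = -Σ_{x,y} P(x,y) log₂ P(x,y). Per-cell terms -P(x,y)·log₂P(x,y):
  X=0: 0.48911, 0.42387, 0.31120, 0.34526
  X=1: 0.34526, 0.34526, 0.27195, 0.00000
  X=2: 0.31120, 0.10370, 0.10370, 0.00000
  (cells with P = 0 contribute 0)
Sum of the 12 terms: H(X,Y) = 3.0505 bits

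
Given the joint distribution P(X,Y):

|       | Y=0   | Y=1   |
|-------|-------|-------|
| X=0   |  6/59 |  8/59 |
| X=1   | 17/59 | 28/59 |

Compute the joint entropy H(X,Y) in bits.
1.7538 bits

H(X,Y) = -Σ_{x,y} P(x,y) log₂ P(x,y). Per-cell terms -P(x,y)·log₂P(x,y):
  X=0: 0.33536, 0.39087
  X=1: 0.51726, 0.51031
Sum of the 4 terms: H(X,Y) = 1.7538 bits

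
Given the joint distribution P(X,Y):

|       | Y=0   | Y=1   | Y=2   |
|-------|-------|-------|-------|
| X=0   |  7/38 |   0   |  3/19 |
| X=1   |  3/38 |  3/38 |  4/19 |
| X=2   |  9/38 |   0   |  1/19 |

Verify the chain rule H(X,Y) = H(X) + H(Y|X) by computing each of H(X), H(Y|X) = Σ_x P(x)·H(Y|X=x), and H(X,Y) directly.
H(X) = 1.5779 bits, H(Y|X) = 1.0595 bits, H(X,Y) = 2.6374 bits

Marginal of X (row sums):
  P(X=0) = 7/38 + 0 + 3/19 = 13/38
  P(X=1) = 3/38 + 3/38 + 4/19 = 7/19
  P(X=2) = 9/38 + 0 + 1/19 = 11/38
H(X) = -[(13/38)·log₂(13/38) + (7/19)·log₂(7/19) + (11/38)·log₂(11/38)]
  = 0.52940 + 0.53074 + 0.51772 = 1.5779 bits

H(Y|X) = Σ_x P(x)·H(Y|X=x):
  X=0: P(X=0) = 13/38, P(Y|X=0) = (7/13, 0, 6/13) → H(Y|X=0) = 0.99573
  X=1: P(X=1) = 7/19, P(Y|X=1) = (3/14, 3/14, 4/7) → H(Y|X=1) = 1.41380
  X=2: P(X=2) = 11/38, P(Y|X=2) = (9/11, 0, 2/11) → H(Y|X=2) = 0.68404
H(Y|X) = (13/38)·0.99573 + (7/19)·1.41380 + (11/38)·0.68404 = 1.0595 bits

H(X,Y) = -Σ_{x,y} P(x,y) log₂ P(x,y). Per-cell terms -P(x,y)·log₂P(x,y):
  X=0: 0.44958, 0.00000, 0.42047
  X=1: 0.28918, 0.28918, 0.47325
  X=2: 0.49216, 0.00000, 0.22358
  (cells with P = 0 contribute 0)
Sum of the 9 terms: H(X,Y) = 2.6374 bits

Chain rule check:
  H(X) + H(Y|X) = 1.5779 + 1.0595 = 2.6374 bits
  H(X,Y) = 2.6374 bits
✓ Chain rule verified.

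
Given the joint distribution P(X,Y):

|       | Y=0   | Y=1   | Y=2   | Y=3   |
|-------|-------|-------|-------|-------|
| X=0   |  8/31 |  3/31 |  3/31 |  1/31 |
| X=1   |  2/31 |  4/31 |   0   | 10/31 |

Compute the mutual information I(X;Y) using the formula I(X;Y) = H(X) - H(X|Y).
0.3879 bits

I(X;Y) = H(X) - H(X|Y)

Marginal of X (row sums):
  P(X=0) = 8/31 + 3/31 + 3/31 + 1/31 = 15/31
  P(X=1) = 2/31 + 4/31 + 0 + 10/31 = 16/31
H(X) = -[(15/31)·log₂(15/31) + (16/31)·log₂(16/31)]
  = 0.506761 + 0.492488 = 0.999249 bits

Marginal of Y (column sums):
  P(Y=0) = 8/31 + 2/31 = 10/31
  P(Y=1) = 3/31 + 4/31 = 7/31
  P(Y=2) = 3/31 + 0 = 3/31
  P(Y=3) = 1/31 + 10/31 = 11/31
H(X|Y) = Σ_y P(y)·H(X|Y=y):
  Y=0: P(Y=0) = 10/31, P(X|Y=0) = (4/5, 1/5) → H(X|Y=0) = 0.721928
  Y=1: P(Y=1) = 7/31, P(X|Y=1) = (3/7, 4/7) → H(X|Y=1) = 0.985228
  Y=2: P(Y=2) = 3/31, P(X|Y=2) = (1, 0) → H(X|Y=2) = 0.000000
  Y=3: P(Y=3) = 11/31, P(X|Y=3) = (1/11, 10/11) → H(X|Y=3) = 0.439497
H(X|Y) = (10/31)·0.721928 + (7/31)·0.985228 + (3/31)·0.000000 + (11/31)·0.439497 = 0.611301 bits

I(X;Y) = H(X) - H(X|Y) = 0.999249 - 0.611301 = 0.3879 bits

Cross-check via I(X;Y) = H(X) + H(Y) - H(X,Y): computing H(Y) from the column sums and H(X,Y) from the 8 cells in the same way gives H(Y) = 1.867764 bits and H(X,Y) = 2.479065 bits, so
I(X;Y) = 0.999249 + 1.867764 - 2.479065 = 0.3879 bits ✓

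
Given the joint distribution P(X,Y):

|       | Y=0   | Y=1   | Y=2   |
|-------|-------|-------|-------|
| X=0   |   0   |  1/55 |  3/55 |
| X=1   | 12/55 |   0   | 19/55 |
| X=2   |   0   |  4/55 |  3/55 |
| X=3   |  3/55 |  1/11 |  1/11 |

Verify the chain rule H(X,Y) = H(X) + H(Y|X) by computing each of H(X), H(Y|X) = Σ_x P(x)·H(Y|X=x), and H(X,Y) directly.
H(X) = 1.6116 bits, H(Y|X) = 1.0931 bits, H(X,Y) = 2.7047 bits

Marginal of X (row sums):
  P(X=0) = 0 + 1/55 + 3/55 = 4/55
  P(X=1) = 12/55 + 0 + 19/55 = 31/55
  P(X=2) = 0 + 4/55 + 3/55 = 7/55
  P(X=3) = 3/55 + 1/11 + 1/11 = 13/55
H(X) = -[(4/55)·log₂(4/55) + (31/55)·log₂(31/55) + (7/55)·log₂(7/55) + (13/55)·log₂(13/55)]
  = 0.27501 + 0.46622 + 0.37851 + 0.49185 = 1.6116 bits

H(Y|X) = Σ_x P(x)·H(Y|X=x):
  X=0: P(X=0) = 4/55, P(Y|X=0) = (0, 1/4, 3/4) → H(Y|X=0) = 0.81128
  X=1: P(X=1) = 31/55, P(Y|X=1) = (12/31, 0, 19/31) → H(Y|X=1) = 0.96290
  X=2: P(X=2) = 7/55, P(Y|X=2) = (0, 4/7, 3/7) → H(Y|X=2) = 0.98523
  X=3: P(X=3) = 13/55, P(Y|X=3) = (3/13, 5/13, 5/13) → H(Y|X=3) = 1.54858
H(Y|X) = (4/55)·0.81128 + (31/55)·0.96290 + (7/55)·0.98523 + (13/55)·1.54858 = 1.0931 bits

H(X,Y) = -Σ_{x,y} P(x,y) log₂ P(x,y). Per-cell terms -P(x,y)·log₂P(x,y):
  X=0: 0.00000, 0.10512, 0.22889
  X=1: 0.47921, 0.00000, 0.52973
  X=2: 0.00000, 0.27501, 0.22889
  X=3: 0.22889, 0.31449, 0.31449
  (cells with P = 0 contribute 0)
Sum of the 12 terms: H(X,Y) = 2.7047 bits

Chain rule check:
  H(X) + H(Y|X) = 1.6116 + 1.0931 = 2.7047 bits
  H(X,Y) = 2.7047 bits
✓ Chain rule verified.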